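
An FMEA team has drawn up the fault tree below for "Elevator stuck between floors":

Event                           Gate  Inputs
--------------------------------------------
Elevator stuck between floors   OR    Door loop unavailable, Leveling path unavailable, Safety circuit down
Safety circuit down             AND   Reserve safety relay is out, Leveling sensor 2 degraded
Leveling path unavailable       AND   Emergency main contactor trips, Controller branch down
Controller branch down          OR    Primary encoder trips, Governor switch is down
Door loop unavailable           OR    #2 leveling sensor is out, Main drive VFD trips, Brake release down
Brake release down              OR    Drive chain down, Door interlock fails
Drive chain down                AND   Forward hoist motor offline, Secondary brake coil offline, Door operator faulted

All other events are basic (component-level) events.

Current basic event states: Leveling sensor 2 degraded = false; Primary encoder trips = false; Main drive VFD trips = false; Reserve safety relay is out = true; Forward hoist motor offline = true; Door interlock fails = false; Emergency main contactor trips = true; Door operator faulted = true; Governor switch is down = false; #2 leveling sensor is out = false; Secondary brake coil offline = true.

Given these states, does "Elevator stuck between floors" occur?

Drive chain down [AND]: Forward hoist motor offline=occurs, Secondary brake coil offline=occurs, Door operator faulted=occurs → all inputs occur → occurs.
Brake release down [OR]: Drive chain down=occurs, Door interlock fails=not → at least one input occurs → occurs.
Door loop unavailable [OR]: #2 leveling sensor is out=not, Main drive VFD trips=not, Brake release down=occurs → at least one input occurs → occurs.
Controller branch down [OR]: Primary encoder trips=not, Governor switch is down=not → no input occurs → does not occur.
Leveling path unavailable [AND]: Emergency main contactor trips=occurs, Controller branch down=not → not all inputs occur → does not occur.
Safety circuit down [AND]: Reserve safety relay is out=occurs, Leveling sensor 2 degraded=not → not all inputs occur → does not occur.
Elevator stuck between floors [OR]: Door loop unavailable=occurs, Leveling path unavailable=not, Safety circuit down=not → at least one input occurs → occurs.

Yes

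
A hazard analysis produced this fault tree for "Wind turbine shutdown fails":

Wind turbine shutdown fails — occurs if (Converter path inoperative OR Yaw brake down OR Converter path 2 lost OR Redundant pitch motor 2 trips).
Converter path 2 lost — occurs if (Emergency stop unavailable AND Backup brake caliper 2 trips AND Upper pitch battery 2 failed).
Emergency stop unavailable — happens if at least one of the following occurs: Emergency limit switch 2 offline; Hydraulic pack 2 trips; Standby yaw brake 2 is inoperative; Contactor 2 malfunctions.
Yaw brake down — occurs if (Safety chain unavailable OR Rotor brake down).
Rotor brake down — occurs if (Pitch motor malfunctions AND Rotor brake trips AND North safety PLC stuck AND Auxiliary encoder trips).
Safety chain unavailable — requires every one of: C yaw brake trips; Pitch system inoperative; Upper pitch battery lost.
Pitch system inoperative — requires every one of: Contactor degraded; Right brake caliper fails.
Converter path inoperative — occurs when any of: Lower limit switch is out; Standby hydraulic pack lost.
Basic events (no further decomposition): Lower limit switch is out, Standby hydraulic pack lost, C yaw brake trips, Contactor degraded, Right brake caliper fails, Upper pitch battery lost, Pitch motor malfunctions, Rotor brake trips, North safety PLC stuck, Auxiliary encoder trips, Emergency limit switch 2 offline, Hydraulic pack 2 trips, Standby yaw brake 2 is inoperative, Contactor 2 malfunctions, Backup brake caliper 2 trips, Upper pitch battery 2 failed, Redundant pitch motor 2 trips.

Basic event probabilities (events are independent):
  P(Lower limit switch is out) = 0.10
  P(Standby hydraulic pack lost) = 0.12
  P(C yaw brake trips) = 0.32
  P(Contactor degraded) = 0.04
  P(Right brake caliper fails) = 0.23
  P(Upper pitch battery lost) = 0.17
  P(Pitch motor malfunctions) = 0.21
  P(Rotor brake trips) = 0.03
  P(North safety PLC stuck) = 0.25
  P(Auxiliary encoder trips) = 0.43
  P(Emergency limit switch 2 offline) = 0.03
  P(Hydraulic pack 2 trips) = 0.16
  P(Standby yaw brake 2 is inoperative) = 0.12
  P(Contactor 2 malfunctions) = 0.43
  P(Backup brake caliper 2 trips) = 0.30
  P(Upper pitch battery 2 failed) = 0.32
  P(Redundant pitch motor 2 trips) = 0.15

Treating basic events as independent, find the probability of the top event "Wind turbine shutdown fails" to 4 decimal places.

0.3658

P(Converter path inoperative) [OR] = 1 − (1−0.10) × (1−0.12) = 0.208000
P(Pitch system inoperative) [AND] = 0.04 × 0.23 = 0.009200
P(Safety chain unavailable) [AND] = 0.32 × 0.009200 × 0.17 = 0.000500
P(Rotor brake down) [AND] = 0.21 × 0.03 × 0.25 × 0.43 = 0.000677
P(Yaw brake down) [OR] = 1 − (1−0.000500) × (1−0.000677) = 0.001177
P(Emergency stop unavailable) [OR] = 1 − (1−0.03) × (1−0.16) × (1−0.12) × (1−0.43) = 0.591296
P(Converter path 2 lost) [AND] = 0.591296 × 0.30 × 0.32 = 0.056764
P(Wind turbine shutdown fails) [OR] = 1 − (1−0.208000) × (1−0.001177) × (1−0.056764) × (1−0.15) = 0.365761
Rounded to 4 decimal places: P(Wind turbine shutdown fails) ≈ 0.3658.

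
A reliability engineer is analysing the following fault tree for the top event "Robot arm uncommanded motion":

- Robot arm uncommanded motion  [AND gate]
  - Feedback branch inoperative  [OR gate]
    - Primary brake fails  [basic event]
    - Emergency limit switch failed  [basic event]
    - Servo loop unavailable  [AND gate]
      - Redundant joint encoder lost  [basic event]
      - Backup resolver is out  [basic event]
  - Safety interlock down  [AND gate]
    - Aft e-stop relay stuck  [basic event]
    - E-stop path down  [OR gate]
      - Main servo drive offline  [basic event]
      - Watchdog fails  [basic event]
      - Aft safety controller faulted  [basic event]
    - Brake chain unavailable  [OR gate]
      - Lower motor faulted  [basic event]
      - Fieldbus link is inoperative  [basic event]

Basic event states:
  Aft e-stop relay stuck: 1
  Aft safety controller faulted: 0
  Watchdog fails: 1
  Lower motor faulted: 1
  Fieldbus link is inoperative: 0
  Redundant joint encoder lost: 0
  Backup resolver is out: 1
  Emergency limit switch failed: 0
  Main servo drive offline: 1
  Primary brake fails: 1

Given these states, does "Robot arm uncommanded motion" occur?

Yes

Servo loop unavailable [AND]: Redundant joint encoder lost=not, Backup resolver is out=occurs → not all inputs occur → does not occur.
Feedback branch inoperative [OR]: Primary brake fails=occurs, Emergency limit switch failed=not, Servo loop unavailable=not → at least one input occurs → occurs.
E-stop path down [OR]: Main servo drive offline=occurs, Watchdog fails=occurs, Aft safety controller faulted=not → at least one input occurs → occurs.
Brake chain unavailable [OR]: Lower motor faulted=occurs, Fieldbus link is inoperative=not → at least one input occurs → occurs.
Safety interlock down [AND]: Aft e-stop relay stuck=occurs, E-stop path down=occurs, Brake chain unavailable=occurs → all inputs occur → occurs.
Robot arm uncommanded motion [AND]: Feedback branch inoperative=occurs, Safety interlock down=occurs → all inputs occur → occurs.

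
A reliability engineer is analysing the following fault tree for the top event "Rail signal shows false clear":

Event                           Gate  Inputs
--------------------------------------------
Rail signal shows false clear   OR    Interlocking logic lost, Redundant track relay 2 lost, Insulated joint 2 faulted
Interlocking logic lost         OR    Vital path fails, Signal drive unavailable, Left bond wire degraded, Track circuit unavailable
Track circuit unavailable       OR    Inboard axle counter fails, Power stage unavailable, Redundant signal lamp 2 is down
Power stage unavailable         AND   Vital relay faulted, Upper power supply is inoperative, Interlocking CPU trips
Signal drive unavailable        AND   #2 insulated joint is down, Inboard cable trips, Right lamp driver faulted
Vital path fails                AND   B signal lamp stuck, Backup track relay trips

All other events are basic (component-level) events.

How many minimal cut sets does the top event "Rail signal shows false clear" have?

Vital path fails [AND]: one cut set from each child combined → 1 × 1 = 1 cut set(s).
Signal drive unavailable [AND]: one cut set from each child combined → 1 × 1 × 1 = 1 cut set(s).
Power stage unavailable [AND]: one cut set from each child combined → 1 × 1 × 1 = 1 cut set(s).
Track circuit unavailable [OR]: union of children's cut sets → 3 cut set(s).
Interlocking logic lost [OR]: union of children's cut sets → 6 cut set(s).
Rail signal shows false clear [OR]: union of children's cut sets → 8 cut set(s).
Minimal cut sets: {B signal lamp stuck, Backup track relay trips}; {#2 insulated joint is down, Inboard cable trips, Right lamp driver faulted}; {Left bond wire degraded}; {Inboard axle counter fails}; {Interlocking CPU trips, Upper power supply is inoperative, Vital relay faulted}; {Redundant signal lamp 2 is down}; {Redundant track relay 2 lost}; {Insulated joint 2 faulted}.

8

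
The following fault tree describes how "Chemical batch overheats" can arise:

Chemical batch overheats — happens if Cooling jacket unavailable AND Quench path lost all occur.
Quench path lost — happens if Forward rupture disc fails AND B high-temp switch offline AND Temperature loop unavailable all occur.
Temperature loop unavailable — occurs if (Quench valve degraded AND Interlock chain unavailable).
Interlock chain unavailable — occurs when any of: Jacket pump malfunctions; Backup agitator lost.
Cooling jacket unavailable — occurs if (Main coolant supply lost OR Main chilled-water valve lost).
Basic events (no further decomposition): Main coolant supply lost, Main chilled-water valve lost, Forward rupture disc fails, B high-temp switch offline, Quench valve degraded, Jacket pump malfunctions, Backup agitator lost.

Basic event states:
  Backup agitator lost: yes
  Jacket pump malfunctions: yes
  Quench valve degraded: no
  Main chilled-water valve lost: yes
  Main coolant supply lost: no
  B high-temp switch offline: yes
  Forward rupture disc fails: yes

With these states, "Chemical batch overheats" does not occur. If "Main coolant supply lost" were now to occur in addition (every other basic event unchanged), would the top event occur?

Counterfactual: set "Main coolant supply lost" to occurred.
Cooling jacket unavailable [OR]: Main coolant supply lost=occurs, Main chilled-water valve lost=occurs → at least one input occurs → occurs.
Interlock chain unavailable [OR]: Jacket pump malfunctions=occurs, Backup agitator lost=occurs → at least one input occurs → occurs.
Temperature loop unavailable [AND]: Quench valve degraded=not, Interlock chain unavailable=occurs → not all inputs occur → does not occur.
Quench path lost [AND]: Forward rupture disc fails=occurs, B high-temp switch offline=occurs, Temperature loop unavailable=not → not all inputs occur → does not occur.
Chemical batch overheats [AND]: Cooling jacket unavailable=occurs, Quench path lost=not → not all inputs occur → does not occur.

No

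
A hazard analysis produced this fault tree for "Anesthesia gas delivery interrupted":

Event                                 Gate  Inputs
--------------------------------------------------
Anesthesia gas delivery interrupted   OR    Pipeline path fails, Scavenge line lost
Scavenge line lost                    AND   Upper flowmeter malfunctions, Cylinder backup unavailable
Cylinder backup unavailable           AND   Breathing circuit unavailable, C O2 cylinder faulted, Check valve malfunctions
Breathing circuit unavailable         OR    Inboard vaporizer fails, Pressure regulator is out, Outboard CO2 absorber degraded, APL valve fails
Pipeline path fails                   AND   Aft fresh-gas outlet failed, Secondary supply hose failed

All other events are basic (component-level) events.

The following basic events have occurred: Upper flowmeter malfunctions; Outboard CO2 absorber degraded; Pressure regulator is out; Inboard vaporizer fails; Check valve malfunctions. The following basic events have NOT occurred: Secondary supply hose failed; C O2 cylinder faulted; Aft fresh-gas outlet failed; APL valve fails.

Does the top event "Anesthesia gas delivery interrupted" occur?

No

Pipeline path fails [AND]: Aft fresh-gas outlet failed=not, Secondary supply hose failed=not → not all inputs occur → does not occur.
Breathing circuit unavailable [OR]: Inboard vaporizer fails=occurs, Pressure regulator is out=occurs, Outboard CO2 absorber degraded=occurs, APL valve fails=not → at least one input occurs → occurs.
Cylinder backup unavailable [AND]: Breathing circuit unavailable=occurs, C O2 cylinder faulted=not, Check valve malfunctions=occurs → not all inputs occur → does not occur.
Scavenge line lost [AND]: Upper flowmeter malfunctions=occurs, Cylinder backup unavailable=not → not all inputs occur → does not occur.
Anesthesia gas delivery interrupted [OR]: Pipeline path fails=not, Scavenge line lost=not → no input occurs → does not occur.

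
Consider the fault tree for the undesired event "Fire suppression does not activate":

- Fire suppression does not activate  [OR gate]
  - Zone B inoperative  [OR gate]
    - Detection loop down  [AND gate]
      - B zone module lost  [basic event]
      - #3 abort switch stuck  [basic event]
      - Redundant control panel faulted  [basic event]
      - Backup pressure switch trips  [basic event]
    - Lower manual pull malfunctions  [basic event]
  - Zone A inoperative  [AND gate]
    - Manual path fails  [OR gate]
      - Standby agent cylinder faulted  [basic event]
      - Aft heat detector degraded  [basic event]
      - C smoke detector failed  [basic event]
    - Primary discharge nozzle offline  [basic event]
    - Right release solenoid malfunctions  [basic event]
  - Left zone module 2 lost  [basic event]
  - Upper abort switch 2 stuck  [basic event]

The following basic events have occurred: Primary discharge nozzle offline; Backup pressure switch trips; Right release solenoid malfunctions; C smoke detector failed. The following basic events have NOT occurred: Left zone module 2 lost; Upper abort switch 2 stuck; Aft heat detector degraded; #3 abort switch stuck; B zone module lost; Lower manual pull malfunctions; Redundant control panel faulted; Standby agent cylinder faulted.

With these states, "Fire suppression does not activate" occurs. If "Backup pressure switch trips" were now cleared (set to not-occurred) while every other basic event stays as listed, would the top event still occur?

Counterfactual: set "Backup pressure switch trips" to not occurred.
Detection loop down [AND]: B zone module lost=not, #3 abort switch stuck=not, Redundant control panel faulted=not, Backup pressure switch trips=not → not all inputs occur → does not occur.
Zone B inoperative [OR]: Detection loop down=not, Lower manual pull malfunctions=not → no input occurs → does not occur.
Manual path fails [OR]: Standby agent cylinder faulted=not, Aft heat detector degraded=not, C smoke detector failed=occurs → at least one input occurs → occurs.
Zone A inoperative [AND]: Manual path fails=occurs, Primary discharge nozzle offline=occurs, Right release solenoid malfunctions=occurs → all inputs occur → occurs.
Fire suppression does not activate [OR]: Zone B inoperative=not, Zone A inoperative=occurs, Left zone module 2 lost=not, Upper abort switch 2 stuck=not → at least one input occurs → occurs.

Yes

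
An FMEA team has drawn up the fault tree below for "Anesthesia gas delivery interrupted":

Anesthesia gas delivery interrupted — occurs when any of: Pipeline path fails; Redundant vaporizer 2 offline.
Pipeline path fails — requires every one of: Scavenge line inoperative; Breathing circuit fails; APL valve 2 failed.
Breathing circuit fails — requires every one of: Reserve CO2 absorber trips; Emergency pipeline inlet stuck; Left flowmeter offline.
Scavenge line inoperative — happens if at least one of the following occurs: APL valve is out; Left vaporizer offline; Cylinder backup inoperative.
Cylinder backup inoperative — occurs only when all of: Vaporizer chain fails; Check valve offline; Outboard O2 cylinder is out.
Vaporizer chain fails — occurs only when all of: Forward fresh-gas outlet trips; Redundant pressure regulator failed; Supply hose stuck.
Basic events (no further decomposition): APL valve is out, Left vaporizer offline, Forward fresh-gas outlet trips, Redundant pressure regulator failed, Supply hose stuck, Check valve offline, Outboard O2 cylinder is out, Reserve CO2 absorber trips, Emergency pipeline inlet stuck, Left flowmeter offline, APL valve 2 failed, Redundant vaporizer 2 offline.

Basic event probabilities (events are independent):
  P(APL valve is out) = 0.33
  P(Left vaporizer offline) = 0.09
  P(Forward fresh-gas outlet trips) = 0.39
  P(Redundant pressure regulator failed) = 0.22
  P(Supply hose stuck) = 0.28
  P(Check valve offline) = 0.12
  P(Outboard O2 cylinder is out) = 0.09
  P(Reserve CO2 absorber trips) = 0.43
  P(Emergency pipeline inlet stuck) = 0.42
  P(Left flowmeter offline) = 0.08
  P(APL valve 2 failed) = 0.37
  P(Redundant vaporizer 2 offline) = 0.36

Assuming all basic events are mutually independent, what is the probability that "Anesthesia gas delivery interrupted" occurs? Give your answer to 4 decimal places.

P(Vaporizer chain fails) [AND] = 0.39 × 0.22 × 0.28 = 0.024024
P(Cylinder backup inoperative) [AND] = 0.024024 × 0.12 × 0.09 = 0.000259
P(Scavenge line inoperative) [OR] = 1 − (1−0.33) × (1−0.09) × (1−0.000259) = 0.390458
P(Breathing circuit fails) [AND] = 0.43 × 0.42 × 0.08 = 0.014448
P(Pipeline path fails) [AND] = 0.390458 × 0.014448 × 0.37 = 0.002087
P(Anesthesia gas delivery interrupted) [OR] = 1 − (1−0.002087) × (1−0.36) = 0.361336
Rounded to 4 decimal places: P(Anesthesia gas delivery interrupted) ≈ 0.3613.

0.3613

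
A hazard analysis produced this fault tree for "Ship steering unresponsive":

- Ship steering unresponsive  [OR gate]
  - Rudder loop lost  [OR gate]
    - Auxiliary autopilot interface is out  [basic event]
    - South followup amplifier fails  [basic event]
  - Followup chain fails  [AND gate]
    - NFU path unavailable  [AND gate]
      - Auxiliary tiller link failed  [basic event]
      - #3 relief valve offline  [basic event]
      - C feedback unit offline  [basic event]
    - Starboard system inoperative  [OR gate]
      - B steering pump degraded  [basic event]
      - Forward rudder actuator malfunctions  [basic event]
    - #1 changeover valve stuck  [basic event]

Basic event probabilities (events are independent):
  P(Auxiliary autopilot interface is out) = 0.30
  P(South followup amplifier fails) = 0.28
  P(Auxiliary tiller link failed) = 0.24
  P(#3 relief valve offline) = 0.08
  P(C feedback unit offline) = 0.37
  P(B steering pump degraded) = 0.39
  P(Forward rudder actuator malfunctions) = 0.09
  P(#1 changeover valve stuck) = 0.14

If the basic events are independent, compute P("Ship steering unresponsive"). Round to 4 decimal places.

0.4962

P(Rudder loop lost) [OR] = 1 − (1−0.30) × (1−0.28) = 0.496000
P(NFU path unavailable) [AND] = 0.24 × 0.08 × 0.37 = 0.007104
P(Starboard system inoperative) [OR] = 1 − (1−0.39) × (1−0.09) = 0.444900
P(Followup chain fails) [AND] = 0.007104 × 0.444900 × 0.14 = 0.000442
P(Ship steering unresponsive) [OR] = 1 − (1−0.496000) × (1−0.000442) = 0.496223
Rounded to 4 decimal places: P(Ship steering unresponsive) ≈ 0.4962.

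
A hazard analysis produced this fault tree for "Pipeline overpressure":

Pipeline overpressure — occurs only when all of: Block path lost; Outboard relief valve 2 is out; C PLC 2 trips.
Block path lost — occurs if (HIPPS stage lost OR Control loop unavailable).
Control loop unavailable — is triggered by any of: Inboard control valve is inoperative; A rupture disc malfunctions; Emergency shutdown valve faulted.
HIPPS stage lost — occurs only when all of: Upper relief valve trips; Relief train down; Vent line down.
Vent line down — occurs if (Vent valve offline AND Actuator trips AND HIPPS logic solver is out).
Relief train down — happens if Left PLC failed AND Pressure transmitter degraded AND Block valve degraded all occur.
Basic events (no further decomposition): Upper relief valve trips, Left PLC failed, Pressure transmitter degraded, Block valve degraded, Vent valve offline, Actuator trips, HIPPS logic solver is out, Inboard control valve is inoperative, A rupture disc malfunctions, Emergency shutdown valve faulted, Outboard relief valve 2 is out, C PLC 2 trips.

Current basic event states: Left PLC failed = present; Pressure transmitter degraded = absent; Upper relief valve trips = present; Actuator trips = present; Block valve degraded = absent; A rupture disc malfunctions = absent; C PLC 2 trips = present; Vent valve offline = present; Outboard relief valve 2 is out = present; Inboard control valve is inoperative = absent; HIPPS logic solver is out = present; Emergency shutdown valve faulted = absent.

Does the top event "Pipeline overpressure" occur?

Relief train down [AND]: Left PLC failed=occurs, Pressure transmitter degraded=not, Block valve degraded=not → not all inputs occur → does not occur.
Vent line down [AND]: Vent valve offline=occurs, Actuator trips=occurs, HIPPS logic solver is out=occurs → all inputs occur → occurs.
HIPPS stage lost [AND]: Upper relief valve trips=occurs, Relief train down=not, Vent line down=occurs → not all inputs occur → does not occur.
Control loop unavailable [OR]: Inboard control valve is inoperative=not, A rupture disc malfunctions=not, Emergency shutdown valve faulted=not → no input occurs → does not occur.
Block path lost [OR]: HIPPS stage lost=not, Control loop unavailable=not → no input occurs → does not occur.
Pipeline overpressure [AND]: Block path lost=not, Outboard relief valve 2 is out=occurs, C PLC 2 trips=occurs → not all inputs occur → does not occur.

No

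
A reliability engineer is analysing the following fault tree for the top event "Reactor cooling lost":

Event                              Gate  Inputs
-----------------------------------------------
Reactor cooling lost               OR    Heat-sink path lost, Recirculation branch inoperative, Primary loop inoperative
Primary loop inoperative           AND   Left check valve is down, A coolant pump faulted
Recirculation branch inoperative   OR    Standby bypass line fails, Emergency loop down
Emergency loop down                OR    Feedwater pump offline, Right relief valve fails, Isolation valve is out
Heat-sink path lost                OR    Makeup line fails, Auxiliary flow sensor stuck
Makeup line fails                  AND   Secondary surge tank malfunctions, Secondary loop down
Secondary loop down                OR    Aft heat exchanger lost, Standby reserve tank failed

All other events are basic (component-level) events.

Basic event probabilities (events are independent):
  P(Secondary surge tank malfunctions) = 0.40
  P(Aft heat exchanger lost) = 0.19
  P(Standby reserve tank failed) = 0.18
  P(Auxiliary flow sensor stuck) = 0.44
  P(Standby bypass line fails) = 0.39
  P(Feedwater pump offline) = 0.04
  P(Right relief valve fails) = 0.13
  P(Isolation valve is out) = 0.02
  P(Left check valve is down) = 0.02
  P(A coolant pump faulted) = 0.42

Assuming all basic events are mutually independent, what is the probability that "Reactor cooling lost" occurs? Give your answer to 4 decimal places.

P(Secondary loop down) [OR] = 1 − (1−0.19) × (1−0.18) = 0.335800
P(Makeup line fails) [AND] = 0.40 × 0.335800 = 0.134320
P(Heat-sink path lost) [OR] = 1 − (1−0.134320) × (1−0.44) = 0.515219
P(Emergency loop down) [OR] = 1 − (1−0.04) × (1−0.13) × (1−0.02) = 0.181504
P(Recirculation branch inoperative) [OR] = 1 − (1−0.39) × (1−0.181504) = 0.500717
P(Primary loop inoperative) [AND] = 0.02 × 0.42 = 0.008400
P(Reactor cooling lost) [OR] = 1 − (1−0.515219) × (1−0.500717) × (1−0.008400) = 0.759990
Rounded to 4 decimal places: P(Reactor cooling lost) ≈ 0.7600.

0.7600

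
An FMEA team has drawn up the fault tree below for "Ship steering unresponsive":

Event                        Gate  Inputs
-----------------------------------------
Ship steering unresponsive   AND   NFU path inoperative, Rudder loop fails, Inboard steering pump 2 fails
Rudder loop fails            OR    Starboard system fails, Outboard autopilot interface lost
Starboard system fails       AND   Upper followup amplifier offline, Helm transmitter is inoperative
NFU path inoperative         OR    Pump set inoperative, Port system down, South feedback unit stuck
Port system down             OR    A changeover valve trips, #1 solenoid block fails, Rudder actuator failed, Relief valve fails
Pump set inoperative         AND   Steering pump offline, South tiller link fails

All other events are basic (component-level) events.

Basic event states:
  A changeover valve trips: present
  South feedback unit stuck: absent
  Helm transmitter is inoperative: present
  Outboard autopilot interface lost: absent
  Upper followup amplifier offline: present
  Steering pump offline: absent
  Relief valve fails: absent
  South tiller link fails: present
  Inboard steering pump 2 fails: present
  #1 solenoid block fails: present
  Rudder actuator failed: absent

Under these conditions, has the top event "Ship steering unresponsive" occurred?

Pump set inoperative [AND]: Steering pump offline=not, South tiller link fails=occurs → not all inputs occur → does not occur.
Port system down [OR]: A changeover valve trips=occurs, #1 solenoid block fails=occurs, Rudder actuator failed=not, Relief valve fails=not → at least one input occurs → occurs.
NFU path inoperative [OR]: Pump set inoperative=not, Port system down=occurs, South feedback unit stuck=not → at least one input occurs → occurs.
Starboard system fails [AND]: Upper followup amplifier offline=occurs, Helm transmitter is inoperative=occurs → all inputs occur → occurs.
Rudder loop fails [OR]: Starboard system fails=occurs, Outboard autopilot interface lost=not → at least one input occurs → occurs.
Ship steering unresponsive [AND]: NFU path inoperative=occurs, Rudder loop fails=occurs, Inboard steering pump 2 fails=occurs → all inputs occur → occurs.

Yes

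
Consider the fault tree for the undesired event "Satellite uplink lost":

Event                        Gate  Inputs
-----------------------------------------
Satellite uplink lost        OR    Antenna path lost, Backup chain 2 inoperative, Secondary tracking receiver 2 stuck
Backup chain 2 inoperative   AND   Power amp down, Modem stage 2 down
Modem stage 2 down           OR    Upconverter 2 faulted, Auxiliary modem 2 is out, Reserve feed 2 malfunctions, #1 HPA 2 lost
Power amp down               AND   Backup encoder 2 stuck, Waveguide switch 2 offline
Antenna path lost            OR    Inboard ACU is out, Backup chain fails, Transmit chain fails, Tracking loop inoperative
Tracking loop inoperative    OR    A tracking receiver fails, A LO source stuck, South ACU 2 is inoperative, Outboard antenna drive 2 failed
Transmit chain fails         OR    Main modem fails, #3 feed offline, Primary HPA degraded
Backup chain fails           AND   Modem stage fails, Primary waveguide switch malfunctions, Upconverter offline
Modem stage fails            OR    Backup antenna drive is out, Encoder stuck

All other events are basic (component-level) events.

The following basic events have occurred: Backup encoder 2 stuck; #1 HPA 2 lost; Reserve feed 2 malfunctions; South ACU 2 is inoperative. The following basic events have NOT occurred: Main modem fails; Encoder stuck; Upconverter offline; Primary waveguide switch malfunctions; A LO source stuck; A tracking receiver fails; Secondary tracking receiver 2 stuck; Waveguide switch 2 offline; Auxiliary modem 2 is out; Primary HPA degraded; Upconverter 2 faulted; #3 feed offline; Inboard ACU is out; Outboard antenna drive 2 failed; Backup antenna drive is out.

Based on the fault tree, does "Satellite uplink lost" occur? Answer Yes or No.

Modem stage fails [OR]: Backup antenna drive is out=not, Encoder stuck=not → no input occurs → does not occur.
Backup chain fails [AND]: Modem stage fails=not, Primary waveguide switch malfunctions=not, Upconverter offline=not → not all inputs occur → does not occur.
Transmit chain fails [OR]: Main modem fails=not, #3 feed offline=not, Primary HPA degraded=not → no input occurs → does not occur.
Tracking loop inoperative [OR]: A tracking receiver fails=not, A LO source stuck=not, South ACU 2 is inoperative=occurs, Outboard antenna drive 2 failed=not → at least one input occurs → occurs.
Antenna path lost [OR]: Inboard ACU is out=not, Backup chain fails=not, Transmit chain fails=not, Tracking loop inoperative=occurs → at least one input occurs → occurs.
Power amp down [AND]: Backup encoder 2 stuck=occurs, Waveguide switch 2 offline=not → not all inputs occur → does not occur.
Modem stage 2 down [OR]: Upconverter 2 faulted=not, Auxiliary modem 2 is out=not, Reserve feed 2 malfunctions=occurs, #1 HPA 2 lost=occurs → at least one input occurs → occurs.
Backup chain 2 inoperative [AND]: Power amp down=not, Modem stage 2 down=occurs → not all inputs occur → does not occur.
Satellite uplink lost [OR]: Antenna path lost=occurs, Backup chain 2 inoperative=not, Secondary tracking receiver 2 stuck=not → at least one input occurs → occurs.

Yes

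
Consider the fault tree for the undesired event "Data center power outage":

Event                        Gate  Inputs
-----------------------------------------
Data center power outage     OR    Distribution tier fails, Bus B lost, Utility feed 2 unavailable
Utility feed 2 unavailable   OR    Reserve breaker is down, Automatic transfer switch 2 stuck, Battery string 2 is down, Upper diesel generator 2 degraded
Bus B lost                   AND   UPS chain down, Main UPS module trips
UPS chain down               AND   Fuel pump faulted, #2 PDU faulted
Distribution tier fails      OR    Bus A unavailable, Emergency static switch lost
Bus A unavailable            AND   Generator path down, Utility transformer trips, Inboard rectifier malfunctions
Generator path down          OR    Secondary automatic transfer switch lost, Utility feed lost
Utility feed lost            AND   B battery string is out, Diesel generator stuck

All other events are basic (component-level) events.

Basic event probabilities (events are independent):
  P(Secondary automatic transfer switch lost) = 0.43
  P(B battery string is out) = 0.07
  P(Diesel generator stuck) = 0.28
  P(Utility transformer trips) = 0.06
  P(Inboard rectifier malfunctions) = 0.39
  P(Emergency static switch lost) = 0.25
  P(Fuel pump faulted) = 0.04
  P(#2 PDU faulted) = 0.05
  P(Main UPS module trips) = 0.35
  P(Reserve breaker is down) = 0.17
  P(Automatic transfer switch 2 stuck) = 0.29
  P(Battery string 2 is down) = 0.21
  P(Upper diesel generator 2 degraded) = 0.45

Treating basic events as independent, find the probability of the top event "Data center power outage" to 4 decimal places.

P(Utility feed lost) [AND] = 0.07 × 0.28 = 0.019600
P(Generator path down) [OR] = 1 − (1−0.43) × (1−0.019600) = 0.441172
P(Bus A unavailable) [AND] = 0.441172 × 0.06 × 0.39 = 0.010323
P(Distribution tier fails) [OR] = 1 − (1−0.010323) × (1−0.25) = 0.257742
P(UPS chain down) [AND] = 0.04 × 0.05 = 0.002000
P(Bus B lost) [AND] = 0.002000 × 0.35 = 0.000700
P(Utility feed 2 unavailable) [OR] = 1 − (1−0.17) × (1−0.29) × (1−0.21) × (1−0.45) = 0.743949
P(Data center power outage) [OR] = 1 − (1−0.257742) × (1−0.000700) × (1−0.743949) = 0.810077
Rounded to 4 decimal places: P(Data center power outage) ≈ 0.8101.

0.8101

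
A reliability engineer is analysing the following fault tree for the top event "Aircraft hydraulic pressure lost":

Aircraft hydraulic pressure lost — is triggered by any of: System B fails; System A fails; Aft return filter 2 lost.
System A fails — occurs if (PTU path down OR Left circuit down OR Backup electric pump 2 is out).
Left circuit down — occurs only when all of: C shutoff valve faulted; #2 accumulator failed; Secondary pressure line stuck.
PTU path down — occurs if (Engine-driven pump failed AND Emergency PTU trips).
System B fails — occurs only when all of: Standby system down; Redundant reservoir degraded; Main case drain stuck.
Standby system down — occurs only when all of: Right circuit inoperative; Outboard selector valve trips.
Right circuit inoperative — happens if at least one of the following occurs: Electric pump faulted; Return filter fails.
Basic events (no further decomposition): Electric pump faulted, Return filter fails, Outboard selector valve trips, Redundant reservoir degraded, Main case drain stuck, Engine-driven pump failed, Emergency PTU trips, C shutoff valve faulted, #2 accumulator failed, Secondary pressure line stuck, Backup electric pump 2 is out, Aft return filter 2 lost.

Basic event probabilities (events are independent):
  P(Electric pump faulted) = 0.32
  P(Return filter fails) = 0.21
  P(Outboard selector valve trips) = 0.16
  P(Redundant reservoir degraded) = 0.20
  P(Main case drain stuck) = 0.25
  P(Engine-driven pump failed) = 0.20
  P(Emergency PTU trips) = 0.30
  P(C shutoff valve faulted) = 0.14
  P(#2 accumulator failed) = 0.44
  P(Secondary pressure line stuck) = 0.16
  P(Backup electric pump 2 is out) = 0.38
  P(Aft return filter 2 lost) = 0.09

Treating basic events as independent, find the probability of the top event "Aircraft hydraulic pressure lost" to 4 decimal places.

0.4768

P(Right circuit inoperative) [OR] = 1 − (1−0.32) × (1−0.21) = 0.462800
P(Standby system down) [AND] = 0.462800 × 0.16 = 0.074048
P(System B fails) [AND] = 0.074048 × 0.20 × 0.25 = 0.003702
P(PTU path down) [AND] = 0.20 × 0.30 = 0.060000
P(Left circuit down) [AND] = 0.14 × 0.44 × 0.16 = 0.009856
P(System A fails) [OR] = 1 − (1−0.060000) × (1−0.009856) × (1−0.38) = 0.422944
P(Aircraft hydraulic pressure lost) [OR] = 1 − (1−0.003702) × (1−0.422944) × (1−0.09) = 0.476823
Rounded to 4 decimal places: P(Aircraft hydraulic pressure lost) ≈ 0.4768.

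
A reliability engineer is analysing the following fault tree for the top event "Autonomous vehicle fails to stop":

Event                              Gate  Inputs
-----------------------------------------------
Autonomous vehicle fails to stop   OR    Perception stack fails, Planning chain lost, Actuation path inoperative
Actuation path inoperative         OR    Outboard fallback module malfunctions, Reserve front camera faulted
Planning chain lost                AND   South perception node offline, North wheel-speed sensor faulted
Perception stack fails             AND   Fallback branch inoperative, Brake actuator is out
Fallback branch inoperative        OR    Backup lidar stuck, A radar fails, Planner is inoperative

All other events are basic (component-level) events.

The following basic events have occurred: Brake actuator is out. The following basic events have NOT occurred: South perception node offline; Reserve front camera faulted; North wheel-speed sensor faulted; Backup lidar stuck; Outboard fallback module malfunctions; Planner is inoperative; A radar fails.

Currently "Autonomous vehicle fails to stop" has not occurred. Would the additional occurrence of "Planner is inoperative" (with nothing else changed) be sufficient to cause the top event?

Counterfactual: set "Planner is inoperative" to occurred.
Fallback branch inoperative [OR]: Backup lidar stuck=not, A radar fails=not, Planner is inoperative=occurs → at least one input occurs → occurs.
Perception stack fails [AND]: Fallback branch inoperative=occurs, Brake actuator is out=occurs → all inputs occur → occurs.
Planning chain lost [AND]: South perception node offline=not, North wheel-speed sensor faulted=not → not all inputs occur → does not occur.
Actuation path inoperative [OR]: Outboard fallback module malfunctions=not, Reserve front camera faulted=not → no input occurs → does not occur.
Autonomous vehicle fails to stop [OR]: Perception stack fails=occurs, Planning chain lost=not, Actuation path inoperative=not → at least one input occurs → occurs.

Yes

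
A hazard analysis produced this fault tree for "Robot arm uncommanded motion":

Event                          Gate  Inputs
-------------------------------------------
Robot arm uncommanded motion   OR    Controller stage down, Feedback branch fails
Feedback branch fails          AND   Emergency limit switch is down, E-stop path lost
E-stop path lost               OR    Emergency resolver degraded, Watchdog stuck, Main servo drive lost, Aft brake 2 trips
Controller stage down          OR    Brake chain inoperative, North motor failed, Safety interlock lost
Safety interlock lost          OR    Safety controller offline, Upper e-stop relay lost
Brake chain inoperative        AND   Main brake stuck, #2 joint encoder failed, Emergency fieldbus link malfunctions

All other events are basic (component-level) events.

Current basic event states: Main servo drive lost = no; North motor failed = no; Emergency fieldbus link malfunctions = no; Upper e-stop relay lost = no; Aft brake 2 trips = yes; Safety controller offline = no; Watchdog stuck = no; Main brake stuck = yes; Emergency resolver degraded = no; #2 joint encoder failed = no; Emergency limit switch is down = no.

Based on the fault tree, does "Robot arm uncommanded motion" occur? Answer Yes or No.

Brake chain inoperative [AND]: Main brake stuck=occurs, #2 joint encoder failed=not, Emergency fieldbus link malfunctions=not → not all inputs occur → does not occur.
Safety interlock lost [OR]: Safety controller offline=not, Upper e-stop relay lost=not → no input occurs → does not occur.
Controller stage down [OR]: Brake chain inoperative=not, North motor failed=not, Safety interlock lost=not → no input occurs → does not occur.
E-stop path lost [OR]: Emergency resolver degraded=not, Watchdog stuck=not, Main servo drive lost=not, Aft brake 2 trips=occurs → at least one input occurs → occurs.
Feedback branch fails [AND]: Emergency limit switch is down=not, E-stop path lost=occurs → not all inputs occur → does not occur.
Robot arm uncommanded motion [OR]: Controller stage down=not, Feedback branch fails=not → no input occurs → does not occur.

No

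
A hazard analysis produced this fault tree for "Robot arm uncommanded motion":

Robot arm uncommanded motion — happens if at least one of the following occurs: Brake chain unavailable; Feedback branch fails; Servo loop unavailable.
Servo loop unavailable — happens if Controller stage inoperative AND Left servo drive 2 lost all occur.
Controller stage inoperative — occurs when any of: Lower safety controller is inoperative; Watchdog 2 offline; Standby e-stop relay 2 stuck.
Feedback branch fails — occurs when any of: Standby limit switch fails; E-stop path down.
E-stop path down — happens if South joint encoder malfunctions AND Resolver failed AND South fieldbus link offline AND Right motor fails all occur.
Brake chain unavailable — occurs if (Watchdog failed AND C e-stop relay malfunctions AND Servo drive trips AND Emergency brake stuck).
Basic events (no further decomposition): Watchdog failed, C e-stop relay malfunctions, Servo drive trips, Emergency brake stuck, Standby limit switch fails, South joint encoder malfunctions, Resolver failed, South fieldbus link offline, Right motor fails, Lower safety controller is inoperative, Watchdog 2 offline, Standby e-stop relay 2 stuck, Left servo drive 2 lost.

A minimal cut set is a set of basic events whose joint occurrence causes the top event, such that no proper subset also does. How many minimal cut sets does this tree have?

Brake chain unavailable [AND]: one cut set from each child combined → 1 × 1 × 1 × 1 = 1 cut set(s).
E-stop path down [AND]: one cut set from each child combined → 1 × 1 × 1 × 1 = 1 cut set(s).
Feedback branch fails [OR]: union of children's cut sets → 2 cut set(s).
Controller stage inoperative [OR]: union of children's cut sets → 3 cut set(s).
Servo loop unavailable [AND]: one cut set from each child combined → 3 × 1 = 3 cut set(s).
Robot arm uncommanded motion [OR]: union of children's cut sets → 6 cut set(s).
Minimal cut sets: {C e-stop relay malfunctions, Emergency brake stuck, Servo drive trips, Watchdog failed}; {Standby limit switch fails}; {Resolver failed, Right motor fails, South fieldbus link offline, South joint encoder malfunctions}; {Left servo drive 2 lost, Lower safety controller is inoperative}; {Left servo drive 2 lost, Watchdog 2 offline}; {Left servo drive 2 lost, Standby e-stop relay 2 stuck}.

6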